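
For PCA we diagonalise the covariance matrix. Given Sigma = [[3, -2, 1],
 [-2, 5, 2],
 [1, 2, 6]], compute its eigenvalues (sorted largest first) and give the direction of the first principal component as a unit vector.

Step 1 — characteristic polynomial p(λ) = det(λI - Sigma) = λ³ - tr·λ² + c_1·λ - det, where tr = trace, c_1 = sum of the principal 2×2 minors, det = det(Sigma):
  tr = 3 + 5 + 6 = 14,
  c_1 = (3·5 - (-2)²) + (3·6 - (1)²) + (5·6 - (2)²) = 11 + 17 + 26 = 54,
  det = 3·(5·6 - (2)²) - (-2)·((-2)·6 - (2)·(1)) + (1)·((-2)·(2) - 5·(1)) = 3·(26) - (-2)·(-14) + (1)·(-9) = 41.
  So p(λ) = λ³ - 14λ² + 54λ - 41.
Step 2 — look for an integer root (rational root theorem: any rational root is an integer divisor of 41). Testing λ = 1:
  p(1) = 1 - 14 + 54 - 41 = 0  ✓
  Dividing out (λ - 1): p(λ) = (λ - 1)(λ² - 13λ + 41).
Step 3 — remaining eigenvalues from the quadratic λ² - 13λ + 41 = 0:
  Δ = 13² - 4·41 = 169 - 164 = 5,  λ = (13 ± √5)/2 = (13 ± 2.2361)/2 ≈ 7.618 or 5.382.
  Sorted: λ_1 = 7.618,  λ_2 = 5.382,  λ_3 = 1  (check: sum = 14 = tr ✓).

Step 4 — unit eigenvector for λ_1 ≈ 7.618: v spans the null space of (Sigma - λ_1 I), whose rows are
  r_1 = (-4.618, -2, 1),  r_2 = (-2, -2.618, 2),  r_3 = (1, 2, -1.618).
  v is orthogonal to every row, so take v ∝ r_1 × r_2 = ((-2)·(2) - (1)·(-2.618), (1)·(-2) - (-4.618)·(2), (-4.618)·(-2.618) - (-2)·(-2)) ≈ (-1.382, 7.2361, 8.0902).
  Rescale (multiply by -1 so the first nonzero entry is positive): u = (1.382, -7.2361, -8.0902).
  ||u|| = √((1.382)² + (-7.2361)² + (-8.0902)²) = √(119.7214) ≈ 10.9417,  v_1 = u/||u|| ≈ (0.1263, -0.6613, -0.7394) (||v_1|| = 1).

λ_1 = 7.618,  λ_2 = 5.382,  λ_3 = 1;  v_1 ≈ (0.1263, -0.6613, -0.7394)


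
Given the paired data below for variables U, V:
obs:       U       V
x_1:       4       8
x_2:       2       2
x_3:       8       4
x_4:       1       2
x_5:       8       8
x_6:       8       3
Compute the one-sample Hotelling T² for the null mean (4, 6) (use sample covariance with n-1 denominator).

Step 1 — sample mean vector:
  mean(U) = (4 + 2 + 8 + 1 + 8 + 8) / 6 = 31/6 = 5.1667
  mean(V) = (8 + 2 + 4 + 2 + 8 + 3) / 6 = 27/6 = 4.5
  x̄ = (5.1667, 4.5),  deviation x̄ - mu_0 = (5.1667, 4.5) - (4, 6) = (1.1667, -1.5).

Step 2 — sample covariance matrix, S[i,j] = (1/(n-1)) · Σ_k (x_{k,i} - mean_i) · (x_{k,j} - mean_j), divisor n-1 = 5:
  S[U,U] = ((-1.1667)·(-1.1667) + (-3.1667)·(-3.1667) + (2.8333)·(2.8333) + (-4.1667)·(-4.1667) + (2.8333)·(2.8333) + (2.8333)·(2.8333)) / 5 = 52.8333/5 = 10.5667
  S[U,V] = ((-1.1667)·(3.5) + (-3.1667)·(-2.5) + (2.8333)·(-0.5) + (-4.1667)·(-2.5) + (2.8333)·(3.5) + (2.8333)·(-1.5)) / 5 = 18.5/5 = 3.7
  S[V,V] = ((3.5)·(3.5) + (-2.5)·(-2.5) + (-0.5)·(-0.5) + (-2.5)·(-2.5) + (3.5)·(3.5) + (-1.5)·(-1.5)) / 5 = 39.5/5 = 7.9
  S = [[10.5667, 3.7],
 [3.7, 7.9]].

Step 3 — invert S. det(S) = 10.5667·7.9 - (3.7)² = 69.7867.
  S^{-1} = (1/det) · [[d, -b], [-b, a]] = [[0.1132, -0.053],
 [-0.053, 0.1514]].

Step 4 — quadratic form (x̄ - mu_0)^T · S^{-1} · (x̄ - mu_0):
  S^{-1} · (x̄ - mu_0) = (0.2116, -0.289),
  (x̄ - mu_0)^T · [...] = (1.1667)·(0.2116) + (-1.5)·(-0.289) = 0.6803.

Step 5 — scale by n: T² = 6 · 0.6803 = 4.082.

T² ≈ 4.082


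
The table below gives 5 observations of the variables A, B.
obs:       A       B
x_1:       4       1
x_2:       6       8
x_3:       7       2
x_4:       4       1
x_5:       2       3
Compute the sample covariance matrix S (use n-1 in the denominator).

Step 1 — column means:
  mean(A) = (4 + 6 + 7 + 4 + 2) / 5 = 23/5 = 4.6
  mean(B) = (1 + 8 + 2 + 1 + 3) / 5 = 15/5 = 3

Step 2 — sample covariance S[i,j] = (1/(n-1)) · Σ_k (x_{k,i} - mean_i) · (x_{k,j} - mean_j), with n-1 = 4.
  S[A,A] = ((-0.6)·(-0.6) + (1.4)·(1.4) + (2.4)·(2.4) + (-0.6)·(-0.6) + (-2.6)·(-2.6)) / 4 = 15.2/4 = 3.8
  S[A,B] = ((-0.6)·(-2) + (1.4)·(5) + (2.4)·(-1) + (-0.6)·(-2) + (-2.6)·(0)) / 4 = 7/4 = 1.75
  S[B,B] = ((-2)·(-2) + (5)·(5) + (-1)·(-1) + (-2)·(-2) + (0)·(0)) / 4 = 34/4 = 8.5

S is symmetric (S[j,i] = S[i,j]). Assembling:

S = [[3.8, 1.75],
 [1.75, 8.5]]


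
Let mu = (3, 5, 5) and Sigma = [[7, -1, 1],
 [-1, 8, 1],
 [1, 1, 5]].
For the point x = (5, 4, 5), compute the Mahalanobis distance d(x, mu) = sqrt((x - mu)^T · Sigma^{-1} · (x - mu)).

Step 1 — centre the observation: (x - mu) = (2, -1, 0).

Step 2 — invert Sigma (cofactor / det for 3×3, or solve directly):
  Sigma^{-1} = [[0.1512, 0.0233, -0.0349],
 [0.0233, 0.1318, -0.031],
 [-0.0349, -0.031, 0.2132]].

Step 3 — form the quadratic (x - mu)^T · Sigma^{-1} · (x - mu):
  Sigma^{-1} · (x - mu) = (0.2791, -0.0853, -0.0388).
  (x - mu)^T · [Sigma^{-1} · (x - mu)] = (2)·(0.2791) + (-1)·(-0.0853) + (0)·(-0.0388) = 0.6434.

Step 4 — take square root: d = √(0.6434) ≈ 0.8021.

d(x, mu) = √(0.6434) ≈ 0.8021


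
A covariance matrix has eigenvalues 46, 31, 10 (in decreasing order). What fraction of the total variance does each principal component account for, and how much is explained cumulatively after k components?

Step 1 — total variance = trace(Sigma) = Σ λ_i = 46 + 31 + 10 = 87.

Step 2 — fraction explained by component i = λ_i / Σ λ:
  PC1: 46/87 = 0.5287
  PC2: 31/87 = 0.3563
  PC3: 10/87 = 0.1149

Step 3 — cumulative fraction after k components = (λ_1 + ... + λ_k) / Σ λ:
  k = 1: 46/87 = 0.5287
  k = 2: (46 + 31)/87 = 77/87 = 0.8851
  k = 3: (46 + 31 + 10)/87 = 87/87 = 1

Summary (fraction, with percent):

explained: PC1 0.5287 (52.87%), PC2 0.3563 (35.63%), PC3 0.1149 (11.49%);  cumulative: 0.5287, 0.8851, 1


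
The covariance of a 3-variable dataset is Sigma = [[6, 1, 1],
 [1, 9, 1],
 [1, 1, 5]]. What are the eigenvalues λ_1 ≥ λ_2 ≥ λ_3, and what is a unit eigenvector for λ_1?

Step 1 — characteristic polynomial p(λ) = det(λI - Sigma) = λ³ - tr·λ² + c_1·λ - det, where tr = trace, c_1 = sum of the principal 2×2 minors, det = det(Sigma):
  tr = 6 + 9 + 5 = 20,
  c_1 = (6·9 - (1)²) + (6·5 - (1)²) + (9·5 - (1)²) = 53 + 29 + 44 = 126,
  det = 6·(9·5 - (1)²) - (1)·((1)·5 - (1)·(1)) + (1)·((1)·(1) - 9·(1)) = 6·(44) - (1)·(4) + (1)·(-8) = 252.
  So p(λ) = λ³ - 20λ² + 126λ - 252.
Step 2 — look for an integer root (rational root theorem: any rational root is an integer divisor of 252). Testing λ = 6:
  p(6) = 216 - 720 + 756 - 252 = 0  ✓
  Dividing out (λ - 6): p(λ) = (λ - 6)(λ² - 14λ + 42).
Step 3 — remaining eigenvalues from the quadratic λ² - 14λ + 42 = 0:
  Δ = 14² - 4·42 = 196 - 168 = 28,  λ = (14 ± √28)/2 = (14 ± 5.2915)/2 ≈ 9.6458 or 4.3542.
  Sorted: λ_1 = 9.6458,  λ_2 = 6,  λ_3 = 4.3542  (check: sum = 20 = tr ✓).

Step 4 — unit eigenvector for λ_1 ≈ 9.6458: v spans the null space of (Sigma - λ_1 I), whose rows are
  r_1 = (-3.6458, 1, 1),  r_2 = (1, -0.6458, 1),  r_3 = (1, 1, -4.6458).
  v is orthogonal to every row, so take v ∝ r_1 × r_2 = ((1)·(1) - (1)·(-0.6458), (1)·(1) - (-3.6458)·(1), (-3.6458)·(-0.6458) - (1)·(1)) ≈ (1.6458, 4.6458, 1.3542).
  Let u = (1.6458, 4.6458, 1.3542).
  ||u|| = √((1.6458)² + (4.6458)² + (1.3542)²) = √(26.1255) ≈ 5.1113,  v_1 = u/||u|| ≈ (0.322, 0.9089, 0.265) (||v_1|| = 1).

λ_1 = 9.6458,  λ_2 = 6,  λ_3 = 4.3542;  v_1 ≈ (0.322, 0.9089, 0.265)


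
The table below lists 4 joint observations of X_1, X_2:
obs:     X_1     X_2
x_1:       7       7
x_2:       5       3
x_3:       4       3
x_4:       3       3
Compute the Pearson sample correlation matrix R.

Step 1 — column means:
  mean(X_1) = (7 + 5 + 4 + 3) / 4 = 19/4 = 4.75
  mean(X_2) = (7 + 3 + 3 + 3) / 4 = 16/4 = 4

Step 2 — sample variances and covariances s[i,j] = (1/(n-1)) · Σ_k (x_{k,i} - mean_i) · (x_{k,j} - mean_j), with n-1 = 3:
  s[X_1,X_1] = ((2.25)·(2.25) + (0.25)·(0.25) + (-0.75)·(-0.75) + (-1.75)·(-1.75)) / 3 = 8.75/3 = 2.9167
  s[X_1,X_2] = ((2.25)·(3) + (0.25)·(-1) + (-0.75)·(-1) + (-1.75)·(-1)) / 3 = 9/3 = 3
  s[X_2,X_2] = ((3)·(3) + (-1)·(-1) + (-1)·(-1) + (-1)·(-1)) / 3 = 12/3 = 4
  Sample standard deviations s_i = √(s[i,i]):
  s(X_1) = √(2.9167) = 1.7078
  s(X_2) = √(4) = 2

Step 3 — r_{ij} = s_{ij} / (s_i · s_j):
  r[X_1,X_1] = 1 (diagonal).
  r[X_1,X_2] = 3 / (1.7078 · 2) = 3 / 3.4157 = 0.8783
  r[X_2,X_2] = 1 (diagonal).

R is symmetric with unit diagonal. Assembling:

R = [[1, 0.8783],
 [0.8783, 1]]


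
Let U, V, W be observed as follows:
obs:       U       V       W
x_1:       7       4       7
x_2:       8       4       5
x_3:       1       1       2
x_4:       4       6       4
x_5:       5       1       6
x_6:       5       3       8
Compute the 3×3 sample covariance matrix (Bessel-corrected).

Step 1 — column means:
  mean(U) = (7 + 8 + 1 + 4 + 5 + 5) / 6 = 30/6 = 5
  mean(V) = (4 + 4 + 1 + 6 + 1 + 3) / 6 = 19/6 = 3.1667
  mean(W) = (7 + 5 + 2 + 4 + 6 + 8) / 6 = 32/6 = 5.3333

Step 2 — sample covariance S[i,j] = (1/(n-1)) · Σ_k (x_{k,i} - mean_i) · (x_{k,j} - mean_j), with n-1 = 5.
  S[U,U] = ((2)·(2) + (3)·(3) + (-4)·(-4) + (-1)·(-1) + (0)·(0) + (0)·(0)) / 5 = 30/5 = 6
  S[U,V] = ((2)·(0.8333) + (3)·(0.8333) + (-4)·(-2.1667) + (-1)·(2.8333) + (0)·(-2.1667) + (0)·(-0.1667)) / 5 = 10/5 = 2
  S[U,W] = ((2)·(1.6667) + (3)·(-0.3333) + (-4)·(-3.3333) + (-1)·(-1.3333) + (0)·(0.6667) + (0)·(2.6667)) / 5 = 17/5 = 3.4
  S[V,V] = ((0.8333)·(0.8333) + (0.8333)·(0.8333) + (-2.1667)·(-2.1667) + (2.8333)·(2.8333) + (-2.1667)·(-2.1667) + (-0.1667)·(-0.1667)) / 5 = 18.8333/5 = 3.7667
  S[V,W] = ((0.8333)·(1.6667) + (0.8333)·(-0.3333) + (-2.1667)·(-3.3333) + (2.8333)·(-1.3333) + (-2.1667)·(0.6667) + (-0.1667)·(2.6667)) / 5 = 2.6667/5 = 0.5333
  S[W,W] = ((1.6667)·(1.6667) + (-0.3333)·(-0.3333) + (-3.3333)·(-3.3333) + (-1.3333)·(-1.3333) + (0.6667)·(0.6667) + (2.6667)·(2.6667)) / 5 = 23.3333/5 = 4.6667

S is symmetric (S[j,i] = S[i,j]). Assembling:

S = [[6, 2, 3.4],
 [2, 3.7667, 0.5333],
 [3.4, 0.5333, 4.6667]]


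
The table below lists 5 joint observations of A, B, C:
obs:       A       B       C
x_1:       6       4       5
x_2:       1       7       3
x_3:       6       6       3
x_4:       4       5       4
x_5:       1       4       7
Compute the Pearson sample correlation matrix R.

Step 1 — column means:
  mean(A) = (6 + 1 + 6 + 4 + 1) / 5 = 18/5 = 3.6
  mean(B) = (4 + 7 + 6 + 5 + 4) / 5 = 26/5 = 5.2
  mean(C) = (5 + 3 + 3 + 4 + 7) / 5 = 22/5 = 4.4

Step 2 — sample variances and covariances s[i,j] = (1/(n-1)) · Σ_k (x_{k,i} - mean_i) · (x_{k,j} - mean_j), with n-1 = 4:
  s[A,A] = ((2.4)·(2.4) + (-2.6)·(-2.6) + (2.4)·(2.4) + (0.4)·(0.4) + (-2.6)·(-2.6)) / 4 = 25.2/4 = 6.3
  s[A,B] = ((2.4)·(-1.2) + (-2.6)·(1.8) + (2.4)·(0.8) + (0.4)·(-0.2) + (-2.6)·(-1.2)) / 4 = -2.6/4 = -0.65
  s[A,C] = ((2.4)·(0.6) + (-2.6)·(-1.4) + (2.4)·(-1.4) + (0.4)·(-0.4) + (-2.6)·(2.6)) / 4 = -5.2/4 = -1.3
  s[B,B] = ((-1.2)·(-1.2) + (1.8)·(1.8) + (0.8)·(0.8) + (-0.2)·(-0.2) + (-1.2)·(-1.2)) / 4 = 6.8/4 = 1.7
  s[B,C] = ((-1.2)·(0.6) + (1.8)·(-1.4) + (0.8)·(-1.4) + (-0.2)·(-0.4) + (-1.2)·(2.6)) / 4 = -7.4/4 = -1.85
  s[C,C] = ((0.6)·(0.6) + (-1.4)·(-1.4) + (-1.4)·(-1.4) + (-0.4)·(-0.4) + (2.6)·(2.6)) / 4 = 11.2/4 = 2.8
  Sample standard deviations s_i = √(s[i,i]):
  s(A) = √(6.3) = 2.51
  s(B) = √(1.7) = 1.3038
  s(C) = √(2.8) = 1.6733

Step 3 — r_{ij} = s_{ij} / (s_i · s_j):
  r[A,A] = 1 (diagonal).
  r[A,B] = -0.65 / (2.51 · 1.3038) = -0.65 / 3.2726 = -0.1986
  r[A,C] = -1.3 / (2.51 · 1.6733) = -1.3 / 4.2 = -0.3095
  r[B,B] = 1 (diagonal).
  r[B,C] = -1.85 / (1.3038 · 1.6733) = -1.85 / 2.1817 = -0.8479
  r[C,C] = 1 (diagonal).

R is symmetric with unit diagonal. Assembling:

R = [[1, -0.1986, -0.3095],
 [-0.1986, 1, -0.8479],
 [-0.3095, -0.8479, 1]]


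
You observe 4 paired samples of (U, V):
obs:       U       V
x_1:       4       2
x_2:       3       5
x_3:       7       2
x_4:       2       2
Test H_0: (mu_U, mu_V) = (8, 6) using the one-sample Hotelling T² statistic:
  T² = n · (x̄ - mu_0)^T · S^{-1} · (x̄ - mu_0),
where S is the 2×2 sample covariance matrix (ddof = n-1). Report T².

Step 1 — sample mean vector:
  mean(U) = (4 + 3 + 7 + 2) / 4 = 16/4 = 4
  mean(V) = (2 + 5 + 2 + 2) / 4 = 11/4 = 2.75
  x̄ = (4, 2.75),  deviation x̄ - mu_0 = (4, 2.75) - (8, 6) = (-4, -3.25).

Step 2 — sample covariance matrix, S[i,j] = (1/(n-1)) · Σ_k (x_{k,i} - mean_i) · (x_{k,j} - mean_j), divisor n-1 = 3:
  S[U,U] = ((0)·(0) + (-1)·(-1) + (3)·(3) + (-2)·(-2)) / 3 = 14/3 = 4.6667
  S[U,V] = ((0)·(-0.75) + (-1)·(2.25) + (3)·(-0.75) + (-2)·(-0.75)) / 3 = -3/3 = -1
  S[V,V] = ((-0.75)·(-0.75) + (2.25)·(2.25) + (-0.75)·(-0.75) + (-0.75)·(-0.75)) / 3 = 6.75/3 = 2.25
  S = [[4.6667, -1],
 [-1, 2.25]].

Step 3 — invert S. det(S) = 4.6667·2.25 - (-1)² = 9.5.
  S^{-1} = (1/det) · [[d, -b], [-b, a]] = [[0.2368, 0.1053],
 [0.1053, 0.4912]].

Step 4 — quadratic form (x̄ - mu_0)^T · S^{-1} · (x̄ - mu_0):
  S^{-1} · (x̄ - mu_0) = (-1.2895, -2.0175),
  (x̄ - mu_0)^T · [...] = (-4)·(-1.2895) + (-3.25)·(-2.0175) = 11.7149.

Step 5 — scale by n: T² = 4 · 11.7149 = 46.8596.

T² ≈ 46.8596


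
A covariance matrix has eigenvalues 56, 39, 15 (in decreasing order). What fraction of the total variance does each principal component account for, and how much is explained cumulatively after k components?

Step 1 — total variance = trace(Sigma) = Σ λ_i = 56 + 39 + 15 = 110.

Step 2 — fraction explained by component i = λ_i / Σ λ:
  PC1: 56/110 = 0.5091
  PC2: 39/110 = 0.3545
  PC3: 15/110 = 0.1364

Step 3 — cumulative fraction after k components = (λ_1 + ... + λ_k) / Σ λ:
  k = 1: 56/110 = 0.5091
  k = 2: (56 + 39)/110 = 95/110 = 0.8636
  k = 3: (56 + 39 + 15)/110 = 110/110 = 1

Summary (fraction, with percent):

explained: PC1 0.5091 (50.91%), PC2 0.3545 (35.45%), PC3 0.1364 (13.64%);  cumulative: 0.5091, 0.8636, 1


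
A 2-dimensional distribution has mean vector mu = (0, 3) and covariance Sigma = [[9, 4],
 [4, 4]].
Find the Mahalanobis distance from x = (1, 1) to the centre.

Step 1 — centre the observation: (x - mu) = (1, -2).

Step 2 — invert Sigma. det(Sigma) = 9·4 - (4)² = 20.
  Sigma^{-1} = (1/det) · [[d, -b], [-b, a]] = [[0.2, -0.2],
 [-0.2, 0.45]].

Step 3 — form the quadratic (x - mu)^T · Sigma^{-1} · (x - mu):
  Sigma^{-1} · (x - mu) = (0.6, -1.1).
  (x - mu)^T · [Sigma^{-1} · (x - mu)] = (1)·(0.6) + (-2)·(-1.1) = 2.8.

Step 4 — take square root: d = √(2.8) ≈ 1.6733.

d(x, mu) = √(2.8) ≈ 1.6733


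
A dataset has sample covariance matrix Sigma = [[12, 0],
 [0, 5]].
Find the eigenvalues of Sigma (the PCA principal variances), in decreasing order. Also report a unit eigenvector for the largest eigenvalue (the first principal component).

Step 1 — characteristic polynomial of 2×2 Sigma:
  det(Sigma - λI) = λ² - trace · λ + det = 0.
  trace = 12 + 5 = 17, det = 12·5 - (0)² = 60.
Step 2 — discriminant:
  Δ = trace² - 4·det = 289 - 240 = 49.
Step 3 — eigenvalues:
  λ = (trace ± √Δ)/2 = (17 ± 7)/2,
  λ_1 = 12,  λ_2 = 5.

Step 4 — unit eigenvector for λ_1: Sigma is diagonal, so its eigenvectors are the coordinate axes. λ_1 = 12 is the diagonal entry on the first coordinate axis, hence
  v_1 = (1, 0) (||v_1|| = 1).

λ_1 = 12,  λ_2 = 5;  v_1 ≈ (1, 0)


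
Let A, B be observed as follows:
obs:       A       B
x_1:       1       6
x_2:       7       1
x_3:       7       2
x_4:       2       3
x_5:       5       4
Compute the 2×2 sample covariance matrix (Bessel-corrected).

Step 1 — column means:
  mean(A) = (1 + 7 + 7 + 2 + 5) / 5 = 22/5 = 4.4
  mean(B) = (6 + 1 + 2 + 3 + 4) / 5 = 16/5 = 3.2

Step 2 — sample covariance S[i,j] = (1/(n-1)) · Σ_k (x_{k,i} - mean_i) · (x_{k,j} - mean_j), with n-1 = 4.
  S[A,A] = ((-3.4)·(-3.4) + (2.6)·(2.6) + (2.6)·(2.6) + (-2.4)·(-2.4) + (0.6)·(0.6)) / 4 = 31.2/4 = 7.8
  S[A,B] = ((-3.4)·(2.8) + (2.6)·(-2.2) + (2.6)·(-1.2) + (-2.4)·(-0.2) + (0.6)·(0.8)) / 4 = -17.4/4 = -4.35
  S[B,B] = ((2.8)·(2.8) + (-2.2)·(-2.2) + (-1.2)·(-1.2) + (-0.2)·(-0.2) + (0.8)·(0.8)) / 4 = 14.8/4 = 3.7

S is symmetric (S[j,i] = S[i,j]). Assembling:

S = [[7.8, -4.35],
 [-4.35, 3.7]]


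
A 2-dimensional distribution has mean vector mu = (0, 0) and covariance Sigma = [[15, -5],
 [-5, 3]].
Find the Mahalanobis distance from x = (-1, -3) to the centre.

Step 1 — centre the observation: (x - mu) = (-1, -3).

Step 2 — invert Sigma. det(Sigma) = 15·3 - (-5)² = 20.
  Sigma^{-1} = (1/det) · [[d, -b], [-b, a]] = [[0.15, 0.25],
 [0.25, 0.75]].

Step 3 — form the quadratic (x - mu)^T · Sigma^{-1} · (x - mu):
  Sigma^{-1} · (x - mu) = (-0.9, -2.5).
  (x - mu)^T · [Sigma^{-1} · (x - mu)] = (-1)·(-0.9) + (-3)·(-2.5) = 8.4.

Step 4 — take square root: d = √(8.4) ≈ 2.8983.

d(x, mu) = √(8.4) ≈ 2.8983


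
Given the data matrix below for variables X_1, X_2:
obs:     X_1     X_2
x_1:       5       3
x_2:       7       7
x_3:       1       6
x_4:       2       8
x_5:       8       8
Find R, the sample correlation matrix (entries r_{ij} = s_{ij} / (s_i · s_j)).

Step 1 — column means:
  mean(X_1) = (5 + 7 + 1 + 2 + 8) / 5 = 23/5 = 4.6
  mean(X_2) = (3 + 7 + 6 + 8 + 8) / 5 = 32/5 = 6.4

Step 2 — sample variances and covariances s[i,j] = (1/(n-1)) · Σ_k (x_{k,i} - mean_i) · (x_{k,j} - mean_j), with n-1 = 4:
  s[X_1,X_1] = ((0.4)·(0.4) + (2.4)·(2.4) + (-3.6)·(-3.6) + (-2.6)·(-2.6) + (3.4)·(3.4)) / 4 = 37.2/4 = 9.3
  s[X_1,X_2] = ((0.4)·(-3.4) + (2.4)·(0.6) + (-3.6)·(-0.4) + (-2.6)·(1.6) + (3.4)·(1.6)) / 4 = 2.8/4 = 0.7
  s[X_2,X_2] = ((-3.4)·(-3.4) + (0.6)·(0.6) + (-0.4)·(-0.4) + (1.6)·(1.6) + (1.6)·(1.6)) / 4 = 17.2/4 = 4.3
  Sample standard deviations s_i = √(s[i,i]):
  s(X_1) = √(9.3) = 3.0496
  s(X_2) = √(4.3) = 2.0736

Step 3 — r_{ij} = s_{ij} / (s_i · s_j):
  r[X_1,X_1] = 1 (diagonal).
  r[X_1,X_2] = 0.7 / (3.0496 · 2.0736) = 0.7 / 6.3238 = 0.1107
  r[X_2,X_2] = 1 (diagonal).

R is symmetric with unit diagonal. Assembling:

R = [[1, 0.1107],
 [0.1107, 1]]


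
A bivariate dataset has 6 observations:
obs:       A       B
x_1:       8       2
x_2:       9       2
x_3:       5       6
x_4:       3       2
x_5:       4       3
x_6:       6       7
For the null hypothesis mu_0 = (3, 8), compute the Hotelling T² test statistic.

Step 1 — sample mean vector:
  mean(A) = (8 + 9 + 5 + 3 + 4 + 6) / 6 = 35/6 = 5.8333
  mean(B) = (2 + 2 + 6 + 2 + 3 + 7) / 6 = 22/6 = 3.6667
  x̄ = (5.8333, 3.6667),  deviation x̄ - mu_0 = (5.8333, 3.6667) - (3, 8) = (2.8333, -4.3333).

Step 2 — sample covariance matrix, S[i,j] = (1/(n-1)) · Σ_k (x_{k,i} - mean_i) · (x_{k,j} - mean_j), divisor n-1 = 5:
  S[A,A] = ((2.1667)·(2.1667) + (3.1667)·(3.1667) + (-0.8333)·(-0.8333) + (-2.8333)·(-2.8333) + (-1.8333)·(-1.8333) + (0.1667)·(0.1667)) / 5 = 26.8333/5 = 5.3667
  S[A,B] = ((2.1667)·(-1.6667) + (3.1667)·(-1.6667) + (-0.8333)·(2.3333) + (-2.8333)·(-1.6667) + (-1.8333)·(-0.6667) + (0.1667)·(3.3333)) / 5 = -4.3333/5 = -0.8667
  S[B,B] = ((-1.6667)·(-1.6667) + (-1.6667)·(-1.6667) + (2.3333)·(2.3333) + (-1.6667)·(-1.6667) + (-0.6667)·(-0.6667) + (3.3333)·(3.3333)) / 5 = 25.3333/5 = 5.0667
  S = [[5.3667, -0.8667],
 [-0.8667, 5.0667]].

Step 3 — invert S. det(S) = 5.3667·5.0667 - (-0.8667)² = 26.44.
  S^{-1} = (1/det) · [[d, -b], [-b, a]] = [[0.1916, 0.0328],
 [0.0328, 0.203]].

Step 4 — quadratic form (x̄ - mu_0)^T · S^{-1} · (x̄ - mu_0):
  S^{-1} · (x̄ - mu_0) = (0.4009, -0.7867),
  (x̄ - mu_0)^T · [...] = (2.8333)·(0.4009) + (-4.3333)·(-0.7867) = 4.5449.

Step 5 — scale by n: T² = 6 · 4.5449 = 27.2693.

T² ≈ 27.2693


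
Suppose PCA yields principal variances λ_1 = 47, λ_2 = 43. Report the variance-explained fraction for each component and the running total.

Step 1 — total variance = trace(Sigma) = Σ λ_i = 47 + 43 = 90.

Step 2 — fraction explained by component i = λ_i / Σ λ:
  PC1: 47/90 = 0.5222
  PC2: 43/90 = 0.4778

Step 3 — cumulative fraction after k components = (λ_1 + ... + λ_k) / Σ λ:
  k = 1: 47/90 = 0.5222
  k = 2: (47 + 43)/90 = 90/90 = 1

Summary (fraction, with percent):

explained: PC1 0.5222 (52.22%), PC2 0.4778 (47.78%);  cumulative: 0.5222, 1


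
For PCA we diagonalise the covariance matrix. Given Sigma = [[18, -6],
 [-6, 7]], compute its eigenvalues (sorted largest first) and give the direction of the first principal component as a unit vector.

Step 1 — characteristic polynomial of 2×2 Sigma:
  det(Sigma - λI) = λ² - trace · λ + det = 0.
  trace = 18 + 7 = 25, det = 18·7 - (-6)² = 90.
Step 2 — discriminant:
  Δ = trace² - 4·det = 625 - 360 = 265.
Step 3 — eigenvalues:
  λ = (trace ± √Δ)/2 = (25 ± 16.2788)/2,
  λ_1 = 20.6394,  λ_2 = 4.3606.

Step 4 — unit eigenvector for λ_1: solve (Sigma - λ_1 I)v = 0. First row:
  (18 - 20.6394)·v_x + (-6)·v_y = 0, i.e. (-2.6394)·v_x + (-6)·v_y = 0,
  so v ∝ (b, λ_1 - a) = (-6, 2.6394); multiply by -1 so the first entry is positive: u = (6, -2.6394).
  ||u|| = √((6)² + (-2.6394)²) = √(42.9665) ≈ 6.5549,
  v_1 = u/||u|| ≈ (0.9153, -0.4027) (||v_1|| = 1).

λ_1 = 20.6394,  λ_2 = 4.3606;  v_1 ≈ (0.9153, -0.4027)


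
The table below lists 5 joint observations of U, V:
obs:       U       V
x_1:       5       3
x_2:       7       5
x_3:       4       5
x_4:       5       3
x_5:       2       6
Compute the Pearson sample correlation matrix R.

Step 1 — column means:
  mean(U) = (5 + 7 + 4 + 5 + 2) / 5 = 23/5 = 4.6
  mean(V) = (3 + 5 + 5 + 3 + 6) / 5 = 22/5 = 4.4

Step 2 — sample variances and covariances s[i,j] = (1/(n-1)) · Σ_k (x_{k,i} - mean_i) · (x_{k,j} - mean_j), with n-1 = 4:
  s[U,U] = ((0.4)·(0.4) + (2.4)·(2.4) + (-0.6)·(-0.6) + (0.4)·(0.4) + (-2.6)·(-2.6)) / 4 = 13.2/4 = 3.3
  s[U,V] = ((0.4)·(-1.4) + (2.4)·(0.6) + (-0.6)·(0.6) + (0.4)·(-1.4) + (-2.6)·(1.6)) / 4 = -4.2/4 = -1.05
  s[V,V] = ((-1.4)·(-1.4) + (0.6)·(0.6) + (0.6)·(0.6) + (-1.4)·(-1.4) + (1.6)·(1.6)) / 4 = 7.2/4 = 1.8
  Sample standard deviations s_i = √(s[i,i]):
  s(U) = √(3.3) = 1.8166
  s(V) = √(1.8) = 1.3416

Step 3 — r_{ij} = s_{ij} / (s_i · s_j):
  r[U,U] = 1 (diagonal).
  r[U,V] = -1.05 / (1.8166 · 1.3416) = -1.05 / 2.4372 = -0.4308
  r[V,V] = 1 (diagonal).

R is symmetric with unit diagonal. Assembling:

R = [[1, -0.4308],
 [-0.4308, 1]]


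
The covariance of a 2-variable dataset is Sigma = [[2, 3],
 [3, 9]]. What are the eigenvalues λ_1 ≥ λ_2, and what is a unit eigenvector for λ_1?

Step 1 — characteristic polynomial of 2×2 Sigma:
  det(Sigma - λI) = λ² - trace · λ + det = 0.
  trace = 2 + 9 = 11, det = 2·9 - (3)² = 9.
Step 2 — discriminant:
  Δ = trace² - 4·det = 121 - 36 = 85.
Step 3 — eigenvalues:
  λ = (trace ± √Δ)/2 = (11 ± 9.2195)/2,
  λ_1 = 10.1098,  λ_2 = 0.8902.

Step 4 — unit eigenvector for λ_1: solve (Sigma - λ_1 I)v = 0. First row:
  (2 - 10.1098)·v_x + (3)·v_y = 0, i.e. (-8.1098)·v_x + (3)·v_y = 0,
  so v ∝ (b, λ_1 - a) = (3, 8.1098) = u.
  ||u|| = √((3)² + (8.1098)²) = √(74.7684) ≈ 8.6469,
  v_1 = u/||u|| ≈ (0.3469, 0.9379) (||v_1|| = 1).

λ_1 = 10.1098,  λ_2 = 0.8902;  v_1 ≈ (0.3469, 0.9379)


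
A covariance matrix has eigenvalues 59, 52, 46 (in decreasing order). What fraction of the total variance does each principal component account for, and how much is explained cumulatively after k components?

Step 1 — total variance = trace(Sigma) = Σ λ_i = 59 + 52 + 46 = 157.

Step 2 — fraction explained by component i = λ_i / Σ λ:
  PC1: 59/157 = 0.3758
  PC2: 52/157 = 0.3312
  PC3: 46/157 = 0.293

Step 3 — cumulative fraction after k components = (λ_1 + ... + λ_k) / Σ λ:
  k = 1: 59/157 = 0.3758
  k = 2: (59 + 52)/157 = 111/157 = 0.707
  k = 3: (59 + 52 + 46)/157 = 157/157 = 1

Summary (fraction, with percent):

explained: PC1 0.3758 (37.58%), PC2 0.3312 (33.12%), PC3 0.293 (29.3%);  cumulative: 0.3758, 0.707, 1


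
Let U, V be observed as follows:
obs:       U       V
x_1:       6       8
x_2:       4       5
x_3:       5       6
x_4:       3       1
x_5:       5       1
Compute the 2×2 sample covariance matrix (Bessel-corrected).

Step 1 — column means:
  mean(U) = (6 + 4 + 5 + 3 + 5) / 5 = 23/5 = 4.6
  mean(V) = (8 + 5 + 6 + 1 + 1) / 5 = 21/5 = 4.2

Step 2 — sample covariance S[i,j] = (1/(n-1)) · Σ_k (x_{k,i} - mean_i) · (x_{k,j} - mean_j), with n-1 = 4.
  S[U,U] = ((1.4)·(1.4) + (-0.6)·(-0.6) + (0.4)·(0.4) + (-1.6)·(-1.6) + (0.4)·(0.4)) / 4 = 5.2/4 = 1.3
  S[U,V] = ((1.4)·(3.8) + (-0.6)·(0.8) + (0.4)·(1.8) + (-1.6)·(-3.2) + (0.4)·(-3.2)) / 4 = 9.4/4 = 2.35
  S[V,V] = ((3.8)·(3.8) + (0.8)·(0.8) + (1.8)·(1.8) + (-3.2)·(-3.2) + (-3.2)·(-3.2)) / 4 = 38.8/4 = 9.7

S is symmetric (S[j,i] = S[i,j]). Assembling:

S = [[1.3, 2.35],
 [2.35, 9.7]]


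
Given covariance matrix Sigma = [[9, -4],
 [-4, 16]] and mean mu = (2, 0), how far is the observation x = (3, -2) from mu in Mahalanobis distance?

Step 1 — centre the observation: (x - mu) = (1, -2).

Step 2 — invert Sigma. det(Sigma) = 9·16 - (-4)² = 128.
  Sigma^{-1} = (1/det) · [[d, -b], [-b, a]] = [[0.125, 0.0312],
 [0.0312, 0.0703]].

Step 3 — form the quadratic (x - mu)^T · Sigma^{-1} · (x - mu):
  Sigma^{-1} · (x - mu) = (0.0625, -0.1094).
  (x - mu)^T · [Sigma^{-1} · (x - mu)] = (1)·(0.0625) + (-2)·(-0.1094) = 0.2812.

Step 4 — take square root: d = √(0.2812) ≈ 0.5303.

d(x, mu) = √(0.2812) ≈ 0.5303


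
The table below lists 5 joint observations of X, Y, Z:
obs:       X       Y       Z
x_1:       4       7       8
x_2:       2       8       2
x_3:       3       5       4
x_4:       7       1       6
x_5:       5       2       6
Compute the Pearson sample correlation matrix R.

Step 1 — column means:
  mean(X) = (4 + 2 + 3 + 7 + 5) / 5 = 21/5 = 4.2
  mean(Y) = (7 + 8 + 5 + 1 + 2) / 5 = 23/5 = 4.6
  mean(Z) = (8 + 2 + 4 + 6 + 6) / 5 = 26/5 = 5.2

Step 2 — sample variances and covariances s[i,j] = (1/(n-1)) · Σ_k (x_{k,i} - mean_i) · (x_{k,j} - mean_j), with n-1 = 4:
  s[X,X] = ((-0.2)·(-0.2) + (-2.2)·(-2.2) + (-1.2)·(-1.2) + (2.8)·(2.8) + (0.8)·(0.8)) / 4 = 14.8/4 = 3.7
  s[X,Y] = ((-0.2)·(2.4) + (-2.2)·(3.4) + (-1.2)·(0.4) + (2.8)·(-3.6) + (0.8)·(-2.6)) / 4 = -20.6/4 = -5.15
  s[X,Z] = ((-0.2)·(2.8) + (-2.2)·(-3.2) + (-1.2)·(-1.2) + (2.8)·(0.8) + (0.8)·(0.8)) / 4 = 10.8/4 = 2.7
  s[Y,Y] = ((2.4)·(2.4) + (3.4)·(3.4) + (0.4)·(0.4) + (-3.6)·(-3.6) + (-2.6)·(-2.6)) / 4 = 37.2/4 = 9.3
  s[Y,Z] = ((2.4)·(2.8) + (3.4)·(-3.2) + (0.4)·(-1.2) + (-3.6)·(0.8) + (-2.6)·(0.8)) / 4 = -9.6/4 = -2.4
  s[Z,Z] = ((2.8)·(2.8) + (-3.2)·(-3.2) + (-1.2)·(-1.2) + (0.8)·(0.8) + (0.8)·(0.8)) / 4 = 20.8/4 = 5.2
  Sample standard deviations s_i = √(s[i,i]):
  s(X) = √(3.7) = 1.9235
  s(Y) = √(9.3) = 3.0496
  s(Z) = √(5.2) = 2.2804

Step 3 — r_{ij} = s_{ij} / (s_i · s_j):
  r[X,X] = 1 (diagonal).
  r[X,Y] = -5.15 / (1.9235 · 3.0496) = -5.15 / 5.866 = -0.8779
  r[X,Z] = 2.7 / (1.9235 · 2.2804) = 2.7 / 4.3863 = 0.6155
  r[Y,Y] = 1 (diagonal).
  r[Y,Z] = -2.4 / (3.0496 · 2.2804) = -2.4 / 6.9541 = -0.3451
  r[Z,Z] = 1 (diagonal).

R is symmetric with unit diagonal. Assembling:

R = [[1, -0.8779, 0.6155],
 [-0.8779, 1, -0.3451],
 [0.6155, -0.3451, 1]]


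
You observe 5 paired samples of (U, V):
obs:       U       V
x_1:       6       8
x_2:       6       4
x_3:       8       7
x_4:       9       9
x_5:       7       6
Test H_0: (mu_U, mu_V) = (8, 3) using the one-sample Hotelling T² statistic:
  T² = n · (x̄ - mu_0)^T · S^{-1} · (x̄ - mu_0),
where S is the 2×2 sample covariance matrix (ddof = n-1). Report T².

Step 1 — sample mean vector:
  mean(U) = (6 + 6 + 8 + 9 + 7) / 5 = 36/5 = 7.2
  mean(V) = (8 + 4 + 7 + 9 + 6) / 5 = 34/5 = 6.8
  x̄ = (7.2, 6.8),  deviation x̄ - mu_0 = (7.2, 6.8) - (8, 3) = (-0.8, 3.8).

Step 2 — sample covariance matrix, S[i,j] = (1/(n-1)) · Σ_k (x_{k,i} - mean_i) · (x_{k,j} - mean_j), divisor n-1 = 4:
  S[U,U] = ((-1.2)·(-1.2) + (-1.2)·(-1.2) + (0.8)·(0.8) + (1.8)·(1.8) + (-0.2)·(-0.2)) / 4 = 6.8/4 = 1.7
  S[U,V] = ((-1.2)·(1.2) + (-1.2)·(-2.8) + (0.8)·(0.2) + (1.8)·(2.2) + (-0.2)·(-0.8)) / 4 = 6.2/4 = 1.55
  S[V,V] = ((1.2)·(1.2) + (-2.8)·(-2.8) + (0.2)·(0.2) + (2.2)·(2.2) + (-0.8)·(-0.8)) / 4 = 14.8/4 = 3.7
  S = [[1.7, 1.55],
 [1.55, 3.7]].

Step 3 — invert S. det(S) = 1.7·3.7 - (1.55)² = 3.8875.
  S^{-1} = (1/det) · [[d, -b], [-b, a]] = [[0.9518, -0.3987],
 [-0.3987, 0.4373]].

Step 4 — quadratic form (x̄ - mu_0)^T · S^{-1} · (x̄ - mu_0):
  S^{-1} · (x̄ - mu_0) = (-2.2765, 1.9807),
  (x̄ - mu_0)^T · [...] = (-0.8)·(-2.2765) + (3.8)·(1.9807) = 9.3479.

Step 5 — scale by n: T² = 5 · 9.3479 = 46.7395.

T² ≈ 46.7395


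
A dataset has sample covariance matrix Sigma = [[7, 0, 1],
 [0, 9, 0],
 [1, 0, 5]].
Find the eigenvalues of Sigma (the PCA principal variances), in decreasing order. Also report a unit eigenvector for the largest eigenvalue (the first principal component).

Step 1 — characteristic polynomial p(λ) = det(λI - Sigma) = λ³ - tr·λ² + c_1·λ - det, where tr = trace, c_1 = sum of the principal 2×2 minors, det = det(Sigma):
  tr = 7 + 9 + 5 = 21,
  c_1 = (7·9 - (0)²) + (7·5 - (1)²) + (9·5 - (0)²) = 63 + 34 + 45 = 142,
  det = 7·(9·5 - (0)²) - (0)·((0)·5 - (0)·(1)) + (1)·((0)·(0) - 9·(1)) = 7·(45) - (0)·(0) + (1)·(-9) = 306.
  So p(λ) = λ³ - 21λ² + 142λ - 306.
Step 2 — look for an integer root (rational root theorem: any rational root is an integer divisor of 306). Testing λ = 9:
  p(9) = 729 - 1701 + 1278 - 306 = 0  ✓
  Dividing out (λ - 9): p(λ) = (λ - 9)(λ² - 12λ + 34).
Step 3 — remaining eigenvalues from the quadratic λ² - 12λ + 34 = 0:
  Δ = 12² - 4·34 = 144 - 136 = 8,  λ = (12 ± √8)/2 = (12 ± 2.8284)/2 ≈ 7.4142 or 4.5858.
  Sorted: λ_1 = 9,  λ_2 = 7.4142,  λ_3 = 4.5858  (check: sum = 21 = tr ✓).

Step 4 — unit eigenvector for λ_1 = 9: v spans the null space of (Sigma - λ_1 I), whose rows are
  r_1 = (-2, 0, 1),  r_2 = (0, 0, 0),  r_3 = (1, 0, -4).
  v is orthogonal to every row, so take v ∝ r_1 × r_3 = ((0)·(-4) - (1)·(0), (1)·(1) - (-2)·(-4), (-2)·(0) - (0)·(1)) = (0, -7, 0).
  Rescale (divide by 7; multiply by -1 so the first nonzero entry is positive): u = (0, 1, 0).
  ||u|| = √((0)² + (1)² + (0)²) = √(1) = 1,  v_1 = u/||u|| ≈ (0, 1, 0) (||v_1|| = 1).

λ_1 = 9,  λ_2 = 7.4142,  λ_3 = 4.5858;  v_1 ≈ (0, 1, 0)


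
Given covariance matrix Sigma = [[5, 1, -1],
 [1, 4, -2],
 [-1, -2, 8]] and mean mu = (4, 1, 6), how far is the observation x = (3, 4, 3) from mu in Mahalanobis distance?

Step 1 — centre the observation: (x - mu) = (-1, 3, -3).

Step 2 — invert Sigma (cofactor / det for 3×3, or solve directly):
  Sigma^{-1} = [[0.2121, -0.0455, 0.0152],
 [-0.0455, 0.2955, 0.0682],
 [0.0152, 0.0682, 0.1439]].

Step 3 — form the quadratic (x - mu)^T · Sigma^{-1} · (x - mu):
  Sigma^{-1} · (x - mu) = (-0.3939, 0.7273, -0.2424).
  (x - mu)^T · [Sigma^{-1} · (x - mu)] = (-1)·(-0.3939) + (3)·(0.7273) + (-3)·(-0.2424) = 3.303.

Step 4 — take square root: d = √(3.303) ≈ 1.8174.

d(x, mu) = √(3.303) ≈ 1.8174


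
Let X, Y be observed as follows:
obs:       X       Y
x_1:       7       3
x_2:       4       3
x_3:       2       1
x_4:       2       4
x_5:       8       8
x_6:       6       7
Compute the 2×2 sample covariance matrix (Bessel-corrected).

Step 1 — column means:
  mean(X) = (7 + 4 + 2 + 2 + 8 + 6) / 6 = 29/6 = 4.8333
  mean(Y) = (3 + 3 + 1 + 4 + 8 + 7) / 6 = 26/6 = 4.3333

Step 2 — sample covariance S[i,j] = (1/(n-1)) · Σ_k (x_{k,i} - mean_i) · (x_{k,j} - mean_j), with n-1 = 5.
  S[X,X] = ((2.1667)·(2.1667) + (-0.8333)·(-0.8333) + (-2.8333)·(-2.8333) + (-2.8333)·(-2.8333) + (3.1667)·(3.1667) + (1.1667)·(1.1667)) / 5 = 32.8333/5 = 6.5667
  S[X,Y] = ((2.1667)·(-1.3333) + (-0.8333)·(-1.3333) + (-2.8333)·(-3.3333) + (-2.8333)·(-0.3333) + (3.1667)·(3.6667) + (1.1667)·(2.6667)) / 5 = 23.3333/5 = 4.6667
  S[Y,Y] = ((-1.3333)·(-1.3333) + (-1.3333)·(-1.3333) + (-3.3333)·(-3.3333) + (-0.3333)·(-0.3333) + (3.6667)·(3.6667) + (2.6667)·(2.6667)) / 5 = 35.3333/5 = 7.0667

S is symmetric (S[j,i] = S[i,j]). Assembling:

S = [[6.5667, 4.6667],
 [4.6667, 7.0667]]


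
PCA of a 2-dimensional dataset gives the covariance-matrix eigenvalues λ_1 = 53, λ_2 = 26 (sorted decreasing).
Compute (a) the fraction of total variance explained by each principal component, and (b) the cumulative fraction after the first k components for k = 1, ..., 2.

Step 1 — total variance = trace(Sigma) = Σ λ_i = 53 + 26 = 79.

Step 2 — fraction explained by component i = λ_i / Σ λ:
  PC1: 53/79 = 0.6709
  PC2: 26/79 = 0.3291

Step 3 — cumulative fraction after k components = (λ_1 + ... + λ_k) / Σ λ:
  k = 1: 53/79 = 0.6709
  k = 2: (53 + 26)/79 = 79/79 = 1

Summary (fraction, with percent):

explained: PC1 0.6709 (67.09%), PC2 0.3291 (32.91%);  cumulative: 0.6709, 1


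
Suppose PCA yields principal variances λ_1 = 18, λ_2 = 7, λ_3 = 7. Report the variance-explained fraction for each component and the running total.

Step 1 — total variance = trace(Sigma) = Σ λ_i = 18 + 7 + 7 = 32.

Step 2 — fraction explained by component i = λ_i / Σ λ:
  PC1: 18/32 = 0.5625
  PC2: 7/32 = 0.2188
  PC3: 7/32 = 0.2188

Step 3 — cumulative fraction after k components = (λ_1 + ... + λ_k) / Σ λ:
  k = 1: 18/32 = 0.5625
  k = 2: (18 + 7)/32 = 25/32 = 0.7812
  k = 3: (18 + 7 + 7)/32 = 32/32 = 1

Summary (fraction, with percent):

explained: PC1 0.5625 (56.25%), PC2 0.2188 (21.88%), PC3 0.2188 (21.88%);  cumulative: 0.5625, 0.7812, 1


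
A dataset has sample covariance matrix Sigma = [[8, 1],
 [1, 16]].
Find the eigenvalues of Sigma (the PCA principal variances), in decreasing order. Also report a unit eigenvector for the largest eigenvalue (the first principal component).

Step 1 — characteristic polynomial of 2×2 Sigma:
  det(Sigma - λI) = λ² - trace · λ + det = 0.
  trace = 8 + 16 = 24, det = 8·16 - (1)² = 127.
Step 2 — discriminant:
  Δ = trace² - 4·det = 576 - 508 = 68.
Step 3 — eigenvalues:
  λ = (trace ± √Δ)/2 = (24 ± 8.2462)/2,
  λ_1 = 16.1231,  λ_2 = 7.8769.

Step 4 — unit eigenvector for λ_1: solve (Sigma - λ_1 I)v = 0. First row:
  (8 - 16.1231)·v_x + (1)·v_y = 0, i.e. (-8.1231)·v_x + (1)·v_y = 0,
  so v ∝ (b, λ_1 - a) = (1, 8.1231) = u.
  ||u|| = √((1)² + (8.1231)²) = √(66.9848) ≈ 8.1844,
  v_1 = u/||u|| ≈ (0.1222, 0.9925) (||v_1|| = 1).

λ_1 = 16.1231,  λ_2 = 7.8769;  v_1 ≈ (0.1222, 0.9925)


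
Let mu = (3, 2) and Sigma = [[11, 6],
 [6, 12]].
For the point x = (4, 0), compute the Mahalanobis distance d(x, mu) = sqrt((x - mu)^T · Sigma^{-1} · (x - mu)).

Step 1 — centre the observation: (x - mu) = (1, -2).

Step 2 — invert Sigma. det(Sigma) = 11·12 - (6)² = 96.
  Sigma^{-1} = (1/det) · [[d, -b], [-b, a]] = [[0.125, -0.0625],
 [-0.0625, 0.1146]].

Step 3 — form the quadratic (x - mu)^T · Sigma^{-1} · (x - mu):
  Sigma^{-1} · (x - mu) = (0.25, -0.2917).
  (x - mu)^T · [Sigma^{-1} · (x - mu)] = (1)·(0.25) + (-2)·(-0.2917) = 0.8333.

Step 4 — take square root: d = √(0.8333) ≈ 0.9129.

d(x, mu) = √(0.8333) ≈ 0.9129


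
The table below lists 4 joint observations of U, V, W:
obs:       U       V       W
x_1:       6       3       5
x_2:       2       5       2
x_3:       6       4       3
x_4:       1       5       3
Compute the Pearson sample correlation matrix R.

Step 1 — column means:
  mean(U) = (6 + 2 + 6 + 1) / 4 = 15/4 = 3.75
  mean(V) = (3 + 5 + 4 + 5) / 4 = 17/4 = 4.25
  mean(W) = (5 + 2 + 3 + 3) / 4 = 13/4 = 3.25

Step 2 — sample variances and covariances s[i,j] = (1/(n-1)) · Σ_k (x_{k,i} - mean_i) · (x_{k,j} - mean_j), with n-1 = 3:
  s[U,U] = ((2.25)·(2.25) + (-1.75)·(-1.75) + (2.25)·(2.25) + (-2.75)·(-2.75)) / 3 = 20.75/3 = 6.9167
  s[U,V] = ((2.25)·(-1.25) + (-1.75)·(0.75) + (2.25)·(-0.25) + (-2.75)·(0.75)) / 3 = -6.75/3 = -2.25
  s[U,W] = ((2.25)·(1.75) + (-1.75)·(-1.25) + (2.25)·(-0.25) + (-2.75)·(-0.25)) / 3 = 6.25/3 = 2.0833
  s[V,V] = ((-1.25)·(-1.25) + (0.75)·(0.75) + (-0.25)·(-0.25) + (0.75)·(0.75)) / 3 = 2.75/3 = 0.9167
  s[V,W] = ((-1.25)·(1.75) + (0.75)·(-1.25) + (-0.25)·(-0.25) + (0.75)·(-0.25)) / 3 = -3.25/3 = -1.0833
  s[W,W] = ((1.75)·(1.75) + (-1.25)·(-1.25) + (-0.25)·(-0.25) + (-0.25)·(-0.25)) / 3 = 4.75/3 = 1.5833
  Sample standard deviations s_i = √(s[i,i]):
  s(U) = √(6.9167) = 2.63
  s(V) = √(0.9167) = 0.9574
  s(W) = √(1.5833) = 1.2583

Step 3 — r_{ij} = s_{ij} / (s_i · s_j):
  r[U,U] = 1 (diagonal).
  r[U,V] = -2.25 / (2.63 · 0.9574) = -2.25 / 2.518 = -0.8936
  r[U,W] = 2.0833 / (2.63 · 1.2583) = 2.0833 / 3.3093 = 0.6295
  r[V,V] = 1 (diagonal).
  r[V,W] = -1.0833 / (0.9574 · 1.2583) = -1.0833 / 1.2047 = -0.8992
  r[W,W] = 1 (diagonal).

R is symmetric with unit diagonal. Assembling:

R = [[1, -0.8936, 0.6295],
 [-0.8936, 1, -0.8992],
 [0.6295, -0.8992, 1]]


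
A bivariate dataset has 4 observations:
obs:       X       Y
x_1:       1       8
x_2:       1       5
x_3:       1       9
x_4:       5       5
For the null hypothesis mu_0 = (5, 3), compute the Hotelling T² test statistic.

Step 1 — sample mean vector:
  mean(X) = (1 + 1 + 1 + 5) / 4 = 8/4 = 2
  mean(Y) = (8 + 5 + 9 + 5) / 4 = 27/4 = 6.75
  x̄ = (2, 6.75),  deviation x̄ - mu_0 = (2, 6.75) - (5, 3) = (-3, 3.75).

Step 2 — sample covariance matrix, S[i,j] = (1/(n-1)) · Σ_k (x_{k,i} - mean_i) · (x_{k,j} - mean_j), divisor n-1 = 3:
  S[X,X] = ((-1)·(-1) + (-1)·(-1) + (-1)·(-1) + (3)·(3)) / 3 = 12/3 = 4
  S[X,Y] = ((-1)·(1.25) + (-1)·(-1.75) + (-1)·(2.25) + (3)·(-1.75)) / 3 = -7/3 = -2.3333
  S[Y,Y] = ((1.25)·(1.25) + (-1.75)·(-1.75) + (2.25)·(2.25) + (-1.75)·(-1.75)) / 3 = 12.75/3 = 4.25
  S = [[4, -2.3333],
 [-2.3333, 4.25]].

Step 3 — invert S. det(S) = 4·4.25 - (-2.3333)² = 11.5556.
  S^{-1} = (1/det) · [[d, -b], [-b, a]] = [[0.3678, 0.2019],
 [0.2019, 0.3462]].

Step 4 — quadratic form (x̄ - mu_0)^T · S^{-1} · (x̄ - mu_0):
  S^{-1} · (x̄ - mu_0) = (-0.3462, 0.6923),
  (x̄ - mu_0)^T · [...] = (-3)·(-0.3462) + (3.75)·(0.6923) = 3.6346.

Step 5 — scale by n: T² = 4 · 3.6346 = 14.5385.

T² ≈ 14.5385


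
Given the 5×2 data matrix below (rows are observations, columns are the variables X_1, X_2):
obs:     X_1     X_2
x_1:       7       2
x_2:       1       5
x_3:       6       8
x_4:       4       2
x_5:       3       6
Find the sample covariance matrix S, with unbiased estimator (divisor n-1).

Step 1 — column means:
  mean(X_1) = (7 + 1 + 6 + 4 + 3) / 5 = 21/5 = 4.2
  mean(X_2) = (2 + 5 + 8 + 2 + 6) / 5 = 23/5 = 4.6

Step 2 — sample covariance S[i,j] = (1/(n-1)) · Σ_k (x_{k,i} - mean_i) · (x_{k,j} - mean_j), with n-1 = 4.
  S[X_1,X_1] = ((2.8)·(2.8) + (-3.2)·(-3.2) + (1.8)·(1.8) + (-0.2)·(-0.2) + (-1.2)·(-1.2)) / 4 = 22.8/4 = 5.7
  S[X_1,X_2] = ((2.8)·(-2.6) + (-3.2)·(0.4) + (1.8)·(3.4) + (-0.2)·(-2.6) + (-1.2)·(1.4)) / 4 = -3.6/4 = -0.9
  S[X_2,X_2] = ((-2.6)·(-2.6) + (0.4)·(0.4) + (3.4)·(3.4) + (-2.6)·(-2.6) + (1.4)·(1.4)) / 4 = 27.2/4 = 6.8

S is symmetric (S[j,i] = S[i,j]). Assembling:

S = [[5.7, -0.9],
 [-0.9, 6.8]]


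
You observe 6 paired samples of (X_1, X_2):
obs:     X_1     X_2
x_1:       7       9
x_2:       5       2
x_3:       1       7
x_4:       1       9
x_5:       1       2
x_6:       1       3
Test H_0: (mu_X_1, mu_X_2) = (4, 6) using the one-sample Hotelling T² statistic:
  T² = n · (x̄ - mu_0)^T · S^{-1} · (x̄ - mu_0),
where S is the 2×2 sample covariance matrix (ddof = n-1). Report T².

Step 1 — sample mean vector:
  mean(X_1) = (7 + 5 + 1 + 1 + 1 + 1) / 6 = 16/6 = 2.6667
  mean(X_2) = (9 + 2 + 7 + 9 + 2 + 3) / 6 = 32/6 = 5.3333
  x̄ = (2.6667, 5.3333),  deviation x̄ - mu_0 = (2.6667, 5.3333) - (4, 6) = (-1.3333, -0.6667).

Step 2 — sample covariance matrix, S[i,j] = (1/(n-1)) · Σ_k (x_{k,i} - mean_i) · (x_{k,j} - mean_j), divisor n-1 = 5:
  S[X_1,X_1] = ((4.3333)·(4.3333) + (2.3333)·(2.3333) + (-1.6667)·(-1.6667) + (-1.6667)·(-1.6667) + (-1.6667)·(-1.6667) + (-1.6667)·(-1.6667)) / 5 = 35.3333/5 = 7.0667
  S[X_1,X_2] = ((4.3333)·(3.6667) + (2.3333)·(-3.3333) + (-1.6667)·(1.6667) + (-1.6667)·(3.6667) + (-1.6667)·(-3.3333) + (-1.6667)·(-2.3333)) / 5 = 8.6667/5 = 1.7333
  S[X_2,X_2] = ((3.6667)·(3.6667) + (-3.3333)·(-3.3333) + (1.6667)·(1.6667) + (3.6667)·(3.6667) + (-3.3333)·(-3.3333) + (-2.3333)·(-2.3333)) / 5 = 57.3333/5 = 11.4667
  S = [[7.0667, 1.7333],
 [1.7333, 11.4667]].

Step 3 — invert S. det(S) = 7.0667·11.4667 - (1.7333)² = 78.0267.
  S^{-1} = (1/det) · [[d, -b], [-b, a]] = [[0.147, -0.0222],
 [-0.0222, 0.0906]].

Step 4 — quadratic form (x̄ - mu_0)^T · S^{-1} · (x̄ - mu_0):
  S^{-1} · (x̄ - mu_0) = (-0.1811, -0.0308),
  (x̄ - mu_0)^T · [...] = (-1.3333)·(-0.1811) + (-0.6667)·(-0.0308) = 0.262.

Step 5 — scale by n: T² = 6 · 0.262 = 1.5721.

T² ≈ 1.5721
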